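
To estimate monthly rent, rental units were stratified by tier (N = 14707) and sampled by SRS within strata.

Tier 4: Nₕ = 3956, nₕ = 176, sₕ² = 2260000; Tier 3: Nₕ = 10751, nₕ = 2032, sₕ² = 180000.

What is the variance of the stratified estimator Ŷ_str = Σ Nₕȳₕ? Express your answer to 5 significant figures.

2.0032 × 10^11

Var(Ŷ_str) = Σₕ Nₕ²(1 − fₕ)sₕ²/nₕ.
Tier 4: 3956²·(1 − 176/3956)·2260000/176 = 1.9201885 × 10^11.
Tier 3: 10751²·(1 − 2032/10751)·180000/2032 = 8.3035602 × 10^9.
Sum = 2.0032241 × 10^11.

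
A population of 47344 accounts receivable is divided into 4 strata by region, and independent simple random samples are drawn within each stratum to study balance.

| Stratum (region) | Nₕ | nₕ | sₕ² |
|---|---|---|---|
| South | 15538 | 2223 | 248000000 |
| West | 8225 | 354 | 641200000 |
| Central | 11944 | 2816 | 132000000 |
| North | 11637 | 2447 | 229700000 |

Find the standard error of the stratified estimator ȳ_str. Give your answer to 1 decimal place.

Var(ȳ_str) = Σₕ Wₕ²(1 − fₕ)sₕ²/nₕ with Wₕ = Nₕ/N, N = 47344.
South: Wₕ = 0.32819365; term = 0.32819365²·(1 − 0.14306861)·248000000/2223 = 10297.187.
West: Wₕ = 0.17372846; term = 0.17372846²·(1 − 0.04303951)·641200000/354 = 52314.993.
Central: Wₕ = 0.25228118; term = 0.25228118²·(1 − 0.23576691)·132000000/2816 = 2280.0103.
North: Wₕ = 0.24579672; term = 0.24579672²·(1 − 0.21027756)·229700000/2447 = 4478.7176.
Sum = 69370.908.
SE = √(69370.908) = 263.4.

263.4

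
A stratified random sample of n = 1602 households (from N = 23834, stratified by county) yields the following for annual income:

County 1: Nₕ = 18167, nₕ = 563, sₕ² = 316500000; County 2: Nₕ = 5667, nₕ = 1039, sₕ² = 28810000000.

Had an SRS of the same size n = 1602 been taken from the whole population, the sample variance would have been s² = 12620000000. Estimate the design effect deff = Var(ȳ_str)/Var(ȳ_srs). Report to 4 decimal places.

Var(ȳ_str) = Σ Wₕ²(1−fₕ)sₕ²/nₕ with Wₕ = Nₕ/23834:
  County 1: (18167/23834)²·(1−563/18167)·316500000/563 = 316494.4
  County 2: (5667/23834)²·(1−1039/5667)·28810000000/1039 = 1.2802076 × 10^6
  → Var(ȳ_str) = 1.596702 × 10^6.
Var(ȳ_srs) = (1 − 1602/23834)·12620000000/1602 = 7.3481573 × 10^6.
deff = (1.596702 × 10^6) / (7.3481573 × 10^6) = 0.2173.

0.2173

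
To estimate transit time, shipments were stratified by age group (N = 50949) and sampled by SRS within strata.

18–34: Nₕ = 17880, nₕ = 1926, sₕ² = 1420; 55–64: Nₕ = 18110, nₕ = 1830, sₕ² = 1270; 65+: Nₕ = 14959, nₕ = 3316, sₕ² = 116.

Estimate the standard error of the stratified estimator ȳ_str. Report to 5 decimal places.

0.40273

Var(ȳ_str) = Σₕ Wₕ²(1 − fₕ)sₕ²/nₕ with Wₕ = Nₕ/N, N = 50949.
18–34: Wₕ = 0.35093917; term = 0.35093917²·(1 − 0.10771812)·1420/1926 = 0.081021044.
55–64: Wₕ = 0.35545349; term = 0.35545349²·(1 − 0.10104914)·1270/1830 = 0.078823217.
65+: Wₕ = 0.29360733; term = 0.29360733²·(1 − 0.22167257)·116/3316 = 0.0023471433.
Sum = 0.1621914.
SE = √(0.1621914) = 0.40273.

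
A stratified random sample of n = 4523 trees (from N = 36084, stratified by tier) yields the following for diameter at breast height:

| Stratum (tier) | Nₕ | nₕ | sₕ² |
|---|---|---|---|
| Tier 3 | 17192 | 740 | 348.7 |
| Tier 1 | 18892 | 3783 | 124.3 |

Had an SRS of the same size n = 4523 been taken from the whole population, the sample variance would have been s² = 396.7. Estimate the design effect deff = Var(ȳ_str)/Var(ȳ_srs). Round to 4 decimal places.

1.4282

Var(ȳ_str) = Σ Wₕ²(1−fₕ)sₕ²/nₕ with Wₕ = Nₕ/36084:
  Tier 3: (17192/36084)²·(1−740/17192)·348.7/740 = 0.10236134
  Tier 1: (18892/36084)²·(1−3783/18892)·124.3/3783 = 0.0072030942
  → Var(ȳ_str) = 0.10956443.
Var(ȳ_srs) = (1 − 4523/36084)·396.7/4523 = 0.076713482.
deff = 0.10956443 / 0.076713482 = 1.4282.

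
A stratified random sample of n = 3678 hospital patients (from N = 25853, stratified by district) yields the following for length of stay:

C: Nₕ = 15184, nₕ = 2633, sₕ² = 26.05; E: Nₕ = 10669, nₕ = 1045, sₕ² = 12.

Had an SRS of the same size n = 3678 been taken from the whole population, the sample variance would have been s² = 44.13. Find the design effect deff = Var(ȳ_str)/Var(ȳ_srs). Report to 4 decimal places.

Var(ȳ_str) = Σ Wₕ²(1−fₕ)sₕ²/nₕ with Wₕ = Nₕ/25853:
  C: (15184/25853)²·(1−2633/15184)·26.05/2633 = 0.0028209767
  E: (10669/25853)²·(1−1045/10669)·12/1045 = 0.0017640967
  → Var(ȳ_str) = 0.0045850734.
Var(ȳ_srs) = (1 − 3678/25853)·44.13/3678 = 0.01029141.
deff = 0.0045850734 / 0.01029141 = 0.4455.

0.4455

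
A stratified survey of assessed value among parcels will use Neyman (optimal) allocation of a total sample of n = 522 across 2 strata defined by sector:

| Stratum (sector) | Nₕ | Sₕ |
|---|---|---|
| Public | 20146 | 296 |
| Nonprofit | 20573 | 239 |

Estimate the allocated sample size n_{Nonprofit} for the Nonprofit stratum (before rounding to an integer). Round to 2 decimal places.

235.90

Neyman allocation: nₕ = n·NₕSₕ / Σⱼ NⱼSⱼ.
Σ NⱼSⱼ = 20146·296 + 20573·239 = 1.0880163 × 10^7.
n_{Nonprofit} = 522·20573·239 / (1.0880163 × 10^7) = 235.90.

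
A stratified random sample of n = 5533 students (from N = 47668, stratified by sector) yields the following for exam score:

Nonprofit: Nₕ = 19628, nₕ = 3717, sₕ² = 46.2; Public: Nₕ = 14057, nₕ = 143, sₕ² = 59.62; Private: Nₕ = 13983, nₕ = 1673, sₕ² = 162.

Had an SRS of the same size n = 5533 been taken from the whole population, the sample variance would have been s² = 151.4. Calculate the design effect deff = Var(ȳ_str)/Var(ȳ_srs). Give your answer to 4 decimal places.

Var(ȳ_str) = Σ Wₕ²(1−fₕ)sₕ²/nₕ with Wₕ = Nₕ/47668:
  Nonprofit: (19628/47668)²·(1−3717/19628)·46.2/3717 = 0.0017083194
  Public: (14057/47668)²·(1−143/14057)·59.62/143 = 0.03588779
  Private: (13983/47668)²·(1−1673/13983)·162/1673 = 0.007335397
  → Var(ȳ_str) = 0.044931506.
Var(ȳ_srs) = (1 − 5533/47668)·151.4/5533 = 0.024186959.
deff = 0.044931506 / 0.024186959 = 1.8577.

1.8577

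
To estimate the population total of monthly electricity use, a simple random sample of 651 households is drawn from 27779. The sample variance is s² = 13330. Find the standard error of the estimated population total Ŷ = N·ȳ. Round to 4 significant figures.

Var(Ŷ) = N²·Var(ȳ) = N²·(1 − n/N)·s²/n.
f = 651/27779 = 0.02343497; Var(ȳ) = 0.97656503·13330/651 = 19.996332.
Var(Ŷ) = 27779² · 19.996332 = 1.5430626 × 10^10.
SE(Ŷ) = √(1.5430626 × 10^10) = 124200.

124200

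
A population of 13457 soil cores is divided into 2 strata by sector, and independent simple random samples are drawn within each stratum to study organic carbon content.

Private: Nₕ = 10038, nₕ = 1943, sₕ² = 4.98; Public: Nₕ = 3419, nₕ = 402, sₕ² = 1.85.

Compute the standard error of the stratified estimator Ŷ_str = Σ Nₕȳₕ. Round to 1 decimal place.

Var(Ŷ_str) = Σₕ Nₕ²(1 − fₕ)sₕ²/nₕ.
Private: 10038²·(1 − 1943/10038)·4.98/1943 = 208267.06.
Public: 3419²·(1 − 402/3419)·1.85/402 = 47470.093.
Sum = 255737.15.
SE = √(255737.15) = 505.7.

505.7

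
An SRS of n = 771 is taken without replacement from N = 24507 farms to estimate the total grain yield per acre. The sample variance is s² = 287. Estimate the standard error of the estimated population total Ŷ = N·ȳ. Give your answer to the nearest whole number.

14715

Var(Ŷ) = N²·Var(ȳ) = N²·(1 − n/N)·s²/n.
f = 771/24507 = 0.03146040; Var(ȳ) = 0.96853960·287/771 = 0.3605329.
Var(Ŷ) = 24507² · 0.3605329 = 2.1653355 × 10^8.
SE(Ŷ) = √(2.1653355 × 10^8) = 14715.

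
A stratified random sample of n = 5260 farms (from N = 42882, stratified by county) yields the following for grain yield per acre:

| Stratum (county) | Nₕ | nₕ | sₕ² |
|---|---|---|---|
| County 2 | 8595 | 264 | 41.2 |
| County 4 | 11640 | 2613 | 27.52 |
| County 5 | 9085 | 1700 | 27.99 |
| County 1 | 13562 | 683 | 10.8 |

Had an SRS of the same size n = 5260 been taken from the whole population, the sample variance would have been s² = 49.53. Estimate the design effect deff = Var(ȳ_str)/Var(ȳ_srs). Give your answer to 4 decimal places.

Var(ȳ_str) = Σ Wₕ²(1−fₕ)sₕ²/nₕ with Wₕ = Nₕ/42882:
  County 2: (8595/42882)²·(1−264/8595)·41.2/264 = 0.0060769581
  County 4: (11640/42882)²·(1−2613/11640)·27.52/2613 = 6.0180443 × 10^-4
  County 5: (9085/42882)²·(1−1700/9085)·27.99/1700 = 6.0073003 × 10^-4
  County 1: (13562/42882)²·(1−683/13562)·10.8/683 = 0.0015019617
  → Var(ȳ_str) = 0.0087814543.
Var(ȳ_srs) = (1 − 5260/42882)·49.53/5260 = 0.0082613197.
deff = 0.0087814543 / 0.0082613197 = 1.0630.

1.0630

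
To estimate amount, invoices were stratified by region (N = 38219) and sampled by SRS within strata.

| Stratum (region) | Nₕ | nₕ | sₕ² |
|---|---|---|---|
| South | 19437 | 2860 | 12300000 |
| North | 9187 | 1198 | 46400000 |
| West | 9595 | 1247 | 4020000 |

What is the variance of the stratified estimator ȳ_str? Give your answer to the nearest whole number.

Var(ȳ_str) = Σₕ Wₕ²(1 − fₕ)sₕ²/nₕ with Wₕ = Nₕ/N, N = 38219.
South: Wₕ = 0.50856904; term = 0.50856904²·(1 − 0.14714205)·12300000/2860 = 948.67097.
North: Wₕ = 0.24037782; term = 0.24037782²·(1 − 0.13040165)·46400000/1198 = 1946.1157.
West: Wₕ = 0.25105314; term = 0.25105314²·(1 − 0.12996352)·4020000/1247 = 176.77807.
Sum = 3071.5647.

3072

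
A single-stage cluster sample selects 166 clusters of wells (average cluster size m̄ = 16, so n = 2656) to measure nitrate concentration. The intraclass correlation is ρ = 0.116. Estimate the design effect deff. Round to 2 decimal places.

deff = 1 + (16 − 1)·0.116 = 1 + 1.74 = 2.74.

2.74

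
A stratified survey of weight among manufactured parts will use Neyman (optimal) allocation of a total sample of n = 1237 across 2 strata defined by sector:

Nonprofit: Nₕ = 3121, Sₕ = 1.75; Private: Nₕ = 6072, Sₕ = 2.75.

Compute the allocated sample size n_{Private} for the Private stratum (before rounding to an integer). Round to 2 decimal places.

Neyman allocation: nₕ = n·NₕSₕ / Σⱼ NⱼSⱼ.
Σ NⱼSⱼ = 3121·1.75 + 6072·2.75 = 22159.75.
n_{Private} = 1237·6072·2.75 / 22159.75 = 932.11.

932.11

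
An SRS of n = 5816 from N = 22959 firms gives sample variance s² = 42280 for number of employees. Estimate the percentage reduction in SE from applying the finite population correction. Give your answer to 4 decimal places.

13.5894

f = n/N = 5816/22959 = 0.25332114.
SE_no-fpc = √(s²/n) = 2.6962198; SE_fpc = √((1−f)s²/n) = 2.3298192.
Ratio = √(1−f) = 0.86410582. Reduction = 100·(1 − 0.86410582) = 13.5894%.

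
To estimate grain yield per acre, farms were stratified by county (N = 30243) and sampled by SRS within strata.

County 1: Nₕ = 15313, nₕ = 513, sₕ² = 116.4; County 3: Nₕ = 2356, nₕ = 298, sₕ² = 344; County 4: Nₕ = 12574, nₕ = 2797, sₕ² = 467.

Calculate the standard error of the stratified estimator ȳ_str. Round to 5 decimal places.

0.29118

Var(ȳ_str) = Σₕ Wₕ²(1 − fₕ)sₕ²/nₕ with Wₕ = Nₕ/N, N = 30243.
County 1: Wₕ = 0.50633204; term = 0.50633204²·(1 − 0.03350095)·116.4/513 = 0.056222205.
County 3: Wₕ = 0.07790232; term = 0.07790232²·(1 − 0.12648557)·344/298 = 0.0061194599.
County 4: Wₕ = 0.41576563; term = 0.41576563²·(1 − 0.22244314)·467/2797 = 0.022441596.
Sum = 0.084783261.
SE = √(0.084783261) = 0.29118.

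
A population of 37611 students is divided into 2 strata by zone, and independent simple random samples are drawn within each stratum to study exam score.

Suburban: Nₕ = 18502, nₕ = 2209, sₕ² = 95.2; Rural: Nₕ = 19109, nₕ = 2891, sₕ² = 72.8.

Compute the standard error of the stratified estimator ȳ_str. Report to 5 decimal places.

Var(ȳ_str) = Σₕ Wₕ²(1 − fₕ)sₕ²/nₕ with Wₕ = Nₕ/N, N = 37611.
Suburban: Wₕ = 0.49193055; term = 0.49193055²·(1 − 0.11939250)·95.2/2209 = 0.0091839858.
Rural: Wₕ = 0.50806945; term = 0.50806945²·(1 − 0.15128997)·72.8/2891 = 0.0055168196.
Sum = 0.014700805.
SE = √(0.014700805) = 0.12125.

0.12125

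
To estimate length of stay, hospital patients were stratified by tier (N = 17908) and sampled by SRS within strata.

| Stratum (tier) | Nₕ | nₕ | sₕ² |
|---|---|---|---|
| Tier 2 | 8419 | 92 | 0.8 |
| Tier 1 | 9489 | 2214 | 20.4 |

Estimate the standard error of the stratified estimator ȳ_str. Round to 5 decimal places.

Var(ȳ_str) = Σₕ Wₕ²(1 − fₕ)sₕ²/nₕ with Wₕ = Nₕ/N, N = 17908.
Tier 2: Wₕ = 0.47012508; term = 0.47012508²·(1 − 0.01092766)·0.8/92 = 0.0019008903.
Tier 1: Wₕ = 0.52987492; term = 0.52987492²·(1 − 0.23332279)·20.4/2214 = 0.0019834069.
Sum = 0.0038842972.
SE = √(0.0038842972) = 0.06232.

0.06232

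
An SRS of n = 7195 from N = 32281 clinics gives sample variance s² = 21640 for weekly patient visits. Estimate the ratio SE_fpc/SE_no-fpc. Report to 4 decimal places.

f = n/N = 7195/32281 = 0.22288653.
SE_no-fpc = √(s²/n) = 1.7342561; SE_fpc = √((1−f)s²/n) = 1.5288168.
Ratio = √(1−f) = 0.88154040.

0.8815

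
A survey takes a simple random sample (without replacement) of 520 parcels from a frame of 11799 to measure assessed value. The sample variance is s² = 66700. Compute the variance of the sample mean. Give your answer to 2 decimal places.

122.62

Under SRS without replacement, Var(ȳ) = (1 − f)·s²/n with f = n/N = 520/11799 = 0.04407153.
Var(ȳ) = (1 − 0.04407153)·66700/520 = 0.95592847·128.26923 = 122.61621.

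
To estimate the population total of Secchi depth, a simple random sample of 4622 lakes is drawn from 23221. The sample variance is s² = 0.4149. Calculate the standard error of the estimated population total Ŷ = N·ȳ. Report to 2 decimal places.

196.90

Var(Ŷ) = N²·Var(ȳ) = N²·(1 − n/N)·s²/n.
f = 4622/23221 = 0.19904397; Var(ȳ) = 0.80095603·0.4149/4622 = 7.1898887 × 10^-5.
Var(Ŷ) = 23221² · (7.1898887 × 10^-5) = 38768.947.
SE(Ŷ) = √(38768.947) = 196.90.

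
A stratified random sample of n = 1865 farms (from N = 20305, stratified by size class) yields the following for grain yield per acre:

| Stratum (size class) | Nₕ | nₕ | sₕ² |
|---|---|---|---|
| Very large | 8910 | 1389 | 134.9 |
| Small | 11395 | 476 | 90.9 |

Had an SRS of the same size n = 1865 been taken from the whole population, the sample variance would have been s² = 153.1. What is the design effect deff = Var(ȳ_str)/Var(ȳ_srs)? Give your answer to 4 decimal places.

0.9848

Var(ȳ_str) = Σ Wₕ²(1−fₕ)sₕ²/nₕ with Wₕ = Nₕ/20305:
  Very large: (8910/20305)²·(1−1389/8910)·134.9/1389 = 0.015785452
  Small: (11395/20305)²·(1−476/11395)·90.9/476 = 0.057629936
  → Var(ȳ_str) = 0.073415388.
Var(ȳ_srs) = (1 − 1865/20305)·153.1/1865 = 0.074551138.
deff = 0.073415388 / 0.074551138 = 0.9848.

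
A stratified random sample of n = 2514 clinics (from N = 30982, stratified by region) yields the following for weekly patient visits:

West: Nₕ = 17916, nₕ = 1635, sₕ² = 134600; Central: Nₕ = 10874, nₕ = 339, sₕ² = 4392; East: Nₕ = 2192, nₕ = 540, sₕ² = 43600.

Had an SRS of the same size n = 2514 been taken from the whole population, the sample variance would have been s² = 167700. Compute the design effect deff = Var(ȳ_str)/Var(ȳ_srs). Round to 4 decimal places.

0.4383

Var(ȳ_str) = Σ Wₕ²(1−fₕ)sₕ²/nₕ with Wₕ = Nₕ/30982:
  West: (17916/30982)²·(1−1635/17916)·134600/1635 = 25.01673
  Central: (10874/30982)²·(1−339/10874)·4392/339 = 1.5462069
  East: (2192/30982)²·(1−540/2192)·43600/540 = 0.30459616
  → Var(ȳ_str) = 26.867533.
Var(ȳ_srs) = (1 − 2514/30982)·167700/2514 = 61.293624.
deff = 26.867533 / 61.293624 = 0.4383.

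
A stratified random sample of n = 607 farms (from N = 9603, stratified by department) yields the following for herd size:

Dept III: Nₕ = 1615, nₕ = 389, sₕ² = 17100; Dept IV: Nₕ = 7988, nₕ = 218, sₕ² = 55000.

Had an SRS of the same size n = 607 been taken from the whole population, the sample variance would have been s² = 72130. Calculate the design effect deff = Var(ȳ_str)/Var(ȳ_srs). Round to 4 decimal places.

Var(ȳ_str) = Σ Wₕ²(1−fₕ)sₕ²/nₕ with Wₕ = Nₕ/9603:
  Dept III: (1615/9603)²·(1−389/1615)·17100/389 = 0.94383407
  Dept IV: (7988/9603)²·(1−218/7988)·55000/218 = 169.80537
  → Var(ȳ_str) = 170.7492.
Var(ȳ_srs) = (1 − 607/9603)·72130/607 = 111.31912.
deff = 170.7492 / 111.31912 = 1.5339.

1.5339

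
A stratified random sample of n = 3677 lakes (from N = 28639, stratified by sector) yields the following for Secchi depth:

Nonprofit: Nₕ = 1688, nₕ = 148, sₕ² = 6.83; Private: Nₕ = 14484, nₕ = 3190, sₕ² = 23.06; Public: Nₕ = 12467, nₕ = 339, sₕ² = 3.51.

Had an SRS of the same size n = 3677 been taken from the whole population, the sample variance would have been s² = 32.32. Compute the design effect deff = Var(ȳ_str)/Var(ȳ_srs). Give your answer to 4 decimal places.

0.4564

Var(ȳ_str) = Σ Wₕ²(1−fₕ)sₕ²/nₕ with Wₕ = Nₕ/28639:
  Nonprofit: (1688/28639)²·(1−148/1688)·6.83/148 = 1.4626367 × 10^-4
  Private: (14484/28639)²·(1−3190/14484)·23.06/3190 = 0.0014417475
  Public: (12467/28639)²·(1−339/12467)·3.51/339 = 0.0019087228
  → Var(ȳ_str) = 0.003496734.
Var(ȳ_srs) = (1 − 3677/28639)·32.32/3677 = 0.0076612432.
deff = 0.003496734 / 0.0076612432 = 0.4564.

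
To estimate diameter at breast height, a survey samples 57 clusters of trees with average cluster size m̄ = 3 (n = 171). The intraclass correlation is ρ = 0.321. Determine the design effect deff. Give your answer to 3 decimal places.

deff = 1 + (3 − 1)·0.321 = 1 + 0.642 = 1.642.

1.642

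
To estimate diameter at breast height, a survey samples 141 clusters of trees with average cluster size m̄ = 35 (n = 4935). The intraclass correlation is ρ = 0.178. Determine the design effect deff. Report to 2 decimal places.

7.05

deff = 1 + (35 − 1)·0.178 = 1 + 6.052 = 7.052.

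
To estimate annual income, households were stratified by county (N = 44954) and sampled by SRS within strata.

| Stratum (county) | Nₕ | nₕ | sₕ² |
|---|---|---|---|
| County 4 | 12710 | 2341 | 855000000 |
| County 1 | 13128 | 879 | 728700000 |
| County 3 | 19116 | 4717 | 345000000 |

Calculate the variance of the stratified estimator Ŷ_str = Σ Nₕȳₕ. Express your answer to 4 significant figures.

Var(Ŷ_str) = Σₕ Nₕ²(1 − fₕ)sₕ²/nₕ.
County 4: 12710²·(1 − 2341/12710)·855000000/2341 = 4.8133465 × 10^13.
County 1: 13128²·(1 − 879/13128)·728700000/879 = 1.3330889 × 10^14.
County 3: 19116²·(1 − 4717/19116)·345000000/4717 = 2.0131798 × 10^13.
Sum = 2.0157415 × 10^14.

2.016 × 10^14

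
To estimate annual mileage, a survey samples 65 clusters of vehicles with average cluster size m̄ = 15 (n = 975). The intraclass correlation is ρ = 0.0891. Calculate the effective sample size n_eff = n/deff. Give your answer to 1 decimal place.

433.8

deff = 1 + (15 − 1)·0.0891 = 1 + 1.2474 = 2.2474.
n_eff = 975 / 2.2474 = 433.8.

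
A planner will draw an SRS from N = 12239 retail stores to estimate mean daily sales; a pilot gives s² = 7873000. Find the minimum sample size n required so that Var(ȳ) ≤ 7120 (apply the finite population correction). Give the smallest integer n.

1015

Without fpc, n₀ = s²/D = 7873000/7120 = 1105.7584.
With fpc, (1 − n/N)·s²/n ≤ D requires n ≥ n₀/(1 + n₀/N) = 1105.7584/(1 + 1105.7584/12239) = 1014.1343.
Rounding up, n = 1015.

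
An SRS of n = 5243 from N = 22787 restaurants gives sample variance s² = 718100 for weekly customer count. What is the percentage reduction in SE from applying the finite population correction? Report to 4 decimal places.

f = n/N = 5243/22787 = 0.23008733.
SE_no-fpc = √(s²/n) = 11.703144; SE_fpc = √((1−f)s²/n) = 10.268884.
Ratio = √(1−f) = 0.87744668. Reduction = 100·(1 − 0.87744668) = 12.2553%.

12.2553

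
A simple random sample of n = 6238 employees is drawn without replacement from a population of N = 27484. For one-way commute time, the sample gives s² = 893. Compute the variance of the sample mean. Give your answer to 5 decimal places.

Under SRS without replacement, Var(ȳ) = (1 − f)·s²/n with f = n/N = 6238/27484 = 0.22696842.
Var(ȳ) = (1 − 0.22696842)·893/6238 = 0.77303158·0.14315486 = 0.11066323.

0.11066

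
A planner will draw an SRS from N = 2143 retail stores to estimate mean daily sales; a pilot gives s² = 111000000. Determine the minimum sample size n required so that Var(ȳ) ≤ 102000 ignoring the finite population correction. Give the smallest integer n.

Without fpc, n₀ = s²/D = 111000000/102000 = 1088.2353.
Rounding up, n = 1089.

1089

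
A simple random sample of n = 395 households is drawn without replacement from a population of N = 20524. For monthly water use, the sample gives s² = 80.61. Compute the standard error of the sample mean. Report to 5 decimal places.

Under SRS without replacement, Var(ȳ) = (1 − f)·s²/n with f = n/N = 395/20524 = 0.01924576.
Var(ȳ) = (1 − 0.01924576)·80.61/395 = 0.98075424·0.20407595 = 0.20014835.
SE(ȳ) = √(0.20014835) = 0.44738.

0.44738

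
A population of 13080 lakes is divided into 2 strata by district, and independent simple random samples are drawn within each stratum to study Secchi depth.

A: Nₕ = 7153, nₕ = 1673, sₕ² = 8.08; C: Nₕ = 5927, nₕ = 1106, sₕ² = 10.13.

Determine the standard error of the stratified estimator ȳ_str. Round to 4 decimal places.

0.0513

Var(ȳ_str) = Σₕ Wₕ²(1 − fₕ)sₕ²/nₕ with Wₕ = Nₕ/N, N = 13080.
A: Wₕ = 0.54686544; term = 0.54686544²·(1 − 0.23388788)·8.08/1673 = 0.0011065441.
C: Wₕ = 0.45313456; term = 0.45313456²·(1 − 0.18660368)·10.13/1106 = 0.0015297163.
Sum = 0.0026362604.
SE = √(0.0026362604) = 0.0513.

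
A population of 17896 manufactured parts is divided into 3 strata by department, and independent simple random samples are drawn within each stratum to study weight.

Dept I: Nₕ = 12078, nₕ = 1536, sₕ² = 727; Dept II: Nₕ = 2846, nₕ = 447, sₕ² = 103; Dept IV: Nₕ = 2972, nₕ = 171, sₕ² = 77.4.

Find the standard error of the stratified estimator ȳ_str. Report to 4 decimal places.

Var(ȳ_str) = Σₕ Wₕ²(1 − fₕ)sₕ²/nₕ with Wₕ = Nₕ/N, N = 17896.
Dept I: Wₕ = 0.67489942; term = 0.67489942²·(1 − 0.12717337)·727/1536 = 0.18816953.
Dept II: Wₕ = 0.15902995; term = 0.15902995²·(1 − 0.15706254)·103/447 = 0.0049122776.
Dept IV: Wₕ = 0.16607063; term = 0.16607063²·(1 − 0.05753701)·77.4/171 = 0.011765078.
Sum = 0.20484689.
SE = √(0.20484689) = 0.4526.

0.4526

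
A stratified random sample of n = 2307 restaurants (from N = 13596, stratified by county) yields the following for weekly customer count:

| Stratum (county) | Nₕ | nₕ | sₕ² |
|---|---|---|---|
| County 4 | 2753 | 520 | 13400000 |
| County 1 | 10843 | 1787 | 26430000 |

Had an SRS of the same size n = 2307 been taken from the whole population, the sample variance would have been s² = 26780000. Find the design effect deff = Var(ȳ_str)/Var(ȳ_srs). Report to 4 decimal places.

0.9040

Var(ȳ_str) = Σ Wₕ²(1−fₕ)sₕ²/nₕ with Wₕ = Nₕ/13596:
  County 4: (2753/13596)²·(1−520/2753)·13400000/520 = 856.98669
  County 1: (10843/13596)²·(1−1787/10843)·26430000/1787 = 7856.6276
  → Var(ȳ_str) = 8713.6143.
Var(ȳ_srs) = (1 − 2307/13596)·26780000/2307 = 9638.4521.
deff = 8713.6143 / 9638.4521 = 0.9040.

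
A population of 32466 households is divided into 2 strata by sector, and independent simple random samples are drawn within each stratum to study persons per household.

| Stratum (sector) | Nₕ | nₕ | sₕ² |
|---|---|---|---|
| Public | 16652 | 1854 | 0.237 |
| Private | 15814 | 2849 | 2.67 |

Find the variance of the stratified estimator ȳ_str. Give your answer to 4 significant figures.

2.122 × 10^-4

Var(ȳ_str) = Σₕ Wₕ²(1 − fₕ)sₕ²/nₕ with Wₕ = Nₕ/N, N = 32466.
Public: Wₕ = 0.51290581; term = 0.51290581²·(1 − 0.11133798)·0.237/1854 = 2.9884808 × 10^-5.
Private: Wₕ = 0.48709419; term = 0.48709419²·(1 − 0.18015682)·2.67/2849 = 1.8229531 × 10^-4.
Sum = 2.1218012 × 10^-4.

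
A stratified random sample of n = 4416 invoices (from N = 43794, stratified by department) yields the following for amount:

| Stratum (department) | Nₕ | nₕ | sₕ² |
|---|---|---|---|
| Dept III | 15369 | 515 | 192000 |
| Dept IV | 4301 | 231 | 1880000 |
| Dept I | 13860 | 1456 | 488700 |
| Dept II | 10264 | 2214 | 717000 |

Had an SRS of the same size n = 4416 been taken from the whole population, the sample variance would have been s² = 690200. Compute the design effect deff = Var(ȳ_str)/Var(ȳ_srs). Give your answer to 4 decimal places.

Var(ȳ_str) = Σ Wₕ²(1−fₕ)sₕ²/nₕ with Wₕ = Nₕ/43794:
  Dept III: (15369/43794)²·(1−515/15369)·192000/515 = 44.376577
  Dept IV: (4301/43794)²·(1−231/4301)·1880000/231 = 74.281471
  Dept I: (13860/43794)²·(1−1456/13860)·488700/1456 = 30.08685
  Dept II: (10264/43794)²·(1−2214/10264)·717000/2214 = 13.951626
  → Var(ȳ_str) = 162.69652.
Var(ȳ_srs) = (1 − 4416/43794)·690200/4416 = 140.53514.
deff = 162.69652 / 140.53514 = 1.1577.

1.1577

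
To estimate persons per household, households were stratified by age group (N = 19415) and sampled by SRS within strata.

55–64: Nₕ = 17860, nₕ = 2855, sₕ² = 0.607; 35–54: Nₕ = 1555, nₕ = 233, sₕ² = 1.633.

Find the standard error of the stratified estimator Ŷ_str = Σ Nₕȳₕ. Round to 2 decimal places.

Var(Ŷ_str) = Σₕ Nₕ²(1 − fₕ)sₕ²/nₕ.
55–64: 17860²·(1 − 2855/17860)·0.607/2855 = 56977.06.
35–54: 1555²·(1 − 233/1555)·1.633/233 = 14407.616.
Sum = 71384.676.
SE = √(71384.676) = 267.18.

267.18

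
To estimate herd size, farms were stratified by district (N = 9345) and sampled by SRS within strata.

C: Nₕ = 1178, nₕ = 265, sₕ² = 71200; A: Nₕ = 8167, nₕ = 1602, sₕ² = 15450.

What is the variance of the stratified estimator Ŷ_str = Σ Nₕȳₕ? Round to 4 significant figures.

8.061 × 10^8

Var(Ŷ_str) = Σₕ Nₕ²(1 − fₕ)sₕ²/nₕ.
C: 1178²·(1 − 265/1178)·71200/265 = 2.8896829 × 10^8.
A: 8167²·(1 − 1602/8167)·15450/1602 = 5.1708657 × 10^8.
Sum = 8.0605486 × 10^8.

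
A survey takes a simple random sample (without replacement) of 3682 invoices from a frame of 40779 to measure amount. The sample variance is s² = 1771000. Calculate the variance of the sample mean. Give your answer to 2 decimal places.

437.56

Under SRS without replacement, Var(ȳ) = (1 − f)·s²/n with f = n/N = 3682/40779 = 0.09029157.
Var(ȳ) = (1 − 0.09029157)·1771000/3682 = 0.90970843·480.98859 = 437.55938.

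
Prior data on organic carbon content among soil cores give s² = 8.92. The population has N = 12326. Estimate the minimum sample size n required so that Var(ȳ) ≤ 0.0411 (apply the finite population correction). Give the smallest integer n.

Without fpc, n₀ = s²/D = 8.92/0.0411 = 217.0316.
With fpc, (1 − n/N)·s²/n ≤ D requires n ≥ n₀/(1 + n₀/N) = 217.0316/(1 + 217.0316/12326) = 213.2763.
Rounding up, n = 214.

214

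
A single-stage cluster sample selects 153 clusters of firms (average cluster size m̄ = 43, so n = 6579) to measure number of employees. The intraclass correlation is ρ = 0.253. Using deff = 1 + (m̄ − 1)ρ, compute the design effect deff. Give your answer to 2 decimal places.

11.63

deff = 1 + (43 − 1)·0.253 = 1 + 10.626 = 11.626.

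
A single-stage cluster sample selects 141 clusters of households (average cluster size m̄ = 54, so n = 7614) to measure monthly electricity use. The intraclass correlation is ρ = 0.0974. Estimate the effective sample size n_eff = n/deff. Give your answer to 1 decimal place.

deff = 1 + (54 − 1)·0.0974 = 1 + 5.1622 = 6.1622.
n_eff = 7614 / 6.1622 = 1235.6.

1235.6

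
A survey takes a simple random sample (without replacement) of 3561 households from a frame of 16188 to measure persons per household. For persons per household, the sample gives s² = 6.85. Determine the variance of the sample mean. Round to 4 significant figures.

0.001500

Under SRS without replacement, Var(ȳ) = (1 − f)·s²/n with f = n/N = 3561/16188 = 0.21997776.
Var(ȳ) = (1 − 0.21997776)·6.85/3561 = 0.78002224·0.001923617 = 0.001500464.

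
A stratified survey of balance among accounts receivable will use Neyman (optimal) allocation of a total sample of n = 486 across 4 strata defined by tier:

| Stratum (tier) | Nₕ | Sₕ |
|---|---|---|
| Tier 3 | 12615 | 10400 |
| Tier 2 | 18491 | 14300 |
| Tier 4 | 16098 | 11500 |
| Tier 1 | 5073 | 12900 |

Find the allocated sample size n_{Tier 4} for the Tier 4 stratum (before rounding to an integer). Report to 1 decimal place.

139.2

Neyman allocation: nₕ = n·NₕSₕ / Σⱼ NⱼSⱼ.
Σ NⱼSⱼ = 12615·10400 + 18491·14300 + 16098·11500 + 5073·12900 = 6.46186 × 10^8.
n_{Tier 4} = 486·16098·11500 / (6.46186 × 10^8) = 139.2.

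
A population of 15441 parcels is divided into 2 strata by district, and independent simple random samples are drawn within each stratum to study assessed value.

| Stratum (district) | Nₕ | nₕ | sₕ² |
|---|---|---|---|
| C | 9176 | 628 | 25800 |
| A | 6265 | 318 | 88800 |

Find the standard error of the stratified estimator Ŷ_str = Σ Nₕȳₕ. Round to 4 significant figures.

Var(Ŷ_str) = Σₕ Nₕ²(1 − fₕ)sₕ²/nₕ.
C: 9176²·(1 − 628/9176)·25800/628 = 3.2223891 × 10^9.
A: 6265²·(1 − 318/6265)·88800/318 = 1.0404108 × 10^10.
Sum = 1.3626497 × 10^10.
SE = √(1.3626497 × 10^10) = 116700.

116700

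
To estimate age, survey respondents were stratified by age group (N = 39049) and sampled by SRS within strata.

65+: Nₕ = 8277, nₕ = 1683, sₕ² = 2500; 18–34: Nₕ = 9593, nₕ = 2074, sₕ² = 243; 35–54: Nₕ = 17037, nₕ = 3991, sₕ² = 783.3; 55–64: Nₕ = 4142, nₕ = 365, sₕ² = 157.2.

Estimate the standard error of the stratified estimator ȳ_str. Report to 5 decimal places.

0.30288

Var(ȳ_str) = Σₕ Wₕ²(1 − fₕ)sₕ²/nₕ with Wₕ = Nₕ/N, N = 39049.
65+: Wₕ = 0.21196445; term = 0.21196445²·(1 − 0.20333454)·2500/1683 = 0.053168935.
18–34: Wₕ = 0.24566570; term = 0.24566570²·(1 − 0.21619931)·243/2074 = 0.0055423279.
35–54: Wₕ = 0.43629798; term = 0.43629798²·(1 − 0.23425486)·783.3/3991 = 0.02860863.
55–64: Wₕ = 0.10607186; term = 0.10607186²·(1 − 0.08812168)·157.2/365 = 0.0044187245.
Sum = 0.091738617.
SE = √(0.091738617) = 0.30288.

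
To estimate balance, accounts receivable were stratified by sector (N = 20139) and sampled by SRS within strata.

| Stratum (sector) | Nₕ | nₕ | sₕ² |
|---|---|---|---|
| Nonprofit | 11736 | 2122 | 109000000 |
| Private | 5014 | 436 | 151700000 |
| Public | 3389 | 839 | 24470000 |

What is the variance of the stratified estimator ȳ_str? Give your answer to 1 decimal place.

Var(ȳ_str) = Σₕ Wₕ²(1 − fₕ)sₕ²/nₕ with Wₕ = Nₕ/N, N = 20139.
Nonprofit: Wₕ = 0.58274989; term = 0.58274989²·(1 − 0.18081118)·109000000/2122 = 14289.911.
Private: Wₕ = 0.24896966; term = 0.24896966²·(1 − 0.08695652)·151700000/436 = 19691.709.
Public: Wₕ = 0.16828045; term = 0.16828045²·(1 − 0.24756565)·24470000/839 = 621.45252.
Sum = 34603.073.

34603.1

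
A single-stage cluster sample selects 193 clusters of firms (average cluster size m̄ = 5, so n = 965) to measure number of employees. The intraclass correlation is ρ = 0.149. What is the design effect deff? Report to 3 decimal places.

1.596

deff = 1 + (5 − 1)·0.149 = 1 + 0.596 = 1.596.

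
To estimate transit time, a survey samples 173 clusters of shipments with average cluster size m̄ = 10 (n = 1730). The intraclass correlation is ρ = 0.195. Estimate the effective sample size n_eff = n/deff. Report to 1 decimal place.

deff = 1 + (10 − 1)·0.195 = 1 + 1.755 = 2.755.
n_eff = 1730 / 2.755 = 627.9.

627.9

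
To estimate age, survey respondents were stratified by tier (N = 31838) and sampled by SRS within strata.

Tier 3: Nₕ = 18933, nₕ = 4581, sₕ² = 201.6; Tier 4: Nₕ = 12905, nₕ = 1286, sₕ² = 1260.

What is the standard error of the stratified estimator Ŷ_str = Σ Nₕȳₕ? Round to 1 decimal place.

12604.4

Var(Ŷ_str) = Σₕ Nₕ²(1 − fₕ)sₕ²/nₕ.
Tier 3: 18933²·(1 − 4581/18933)·201.6/4581 = 1.1958098 × 10^7.
Tier 4: 12905²·(1 − 1286/12905)·1260/1286 = 1.4691168 × 10^8.
Sum = 1.5886978 × 10^8.
SE = √(1.5886978 × 10^8) = 12604.4.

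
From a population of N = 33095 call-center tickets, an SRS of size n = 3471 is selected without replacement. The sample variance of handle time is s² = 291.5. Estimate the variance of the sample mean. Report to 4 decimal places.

0.0752

Under SRS without replacement, Var(ȳ) = (1 − f)·s²/n with f = n/N = 3471/33095 = 0.10487989.
Var(ȳ) = (1 − 0.10487989)·291.5/3471 = 0.89512011·0.083981562 = 0.075173584.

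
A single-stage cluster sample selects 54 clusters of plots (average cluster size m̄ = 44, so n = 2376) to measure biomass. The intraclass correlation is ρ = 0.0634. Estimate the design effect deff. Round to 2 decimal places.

3.73

deff = 1 + (44 − 1)·0.0634 = 1 + 2.7262 = 3.7262.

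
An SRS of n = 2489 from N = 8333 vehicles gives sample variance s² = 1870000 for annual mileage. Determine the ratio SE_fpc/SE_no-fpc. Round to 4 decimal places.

f = n/N = 2489/8333 = 0.29869195.
SE_no-fpc = √(s²/n) = 27.409957; SE_fpc = √((1−f)s²/n) = 22.954232.
Ratio = √(1−f) = 0.83744137.

0.8374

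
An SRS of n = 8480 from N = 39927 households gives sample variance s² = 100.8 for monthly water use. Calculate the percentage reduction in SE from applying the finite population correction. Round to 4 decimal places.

f = n/N = 8480/39927 = 0.21238761.
SE_no-fpc = √(s²/n) = 0.10902657; SE_fpc = √((1−f)s²/n) = 0.096758385.
Ratio = √(1−f) = 0.88747529. Reduction = 100·(1 − 0.88747529) = 11.2525%.

11.2525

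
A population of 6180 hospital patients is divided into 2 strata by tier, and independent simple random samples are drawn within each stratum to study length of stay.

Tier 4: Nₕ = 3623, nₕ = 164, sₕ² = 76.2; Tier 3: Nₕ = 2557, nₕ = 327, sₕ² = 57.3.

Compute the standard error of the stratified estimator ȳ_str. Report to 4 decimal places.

Var(ȳ_str) = Σₕ Wₕ²(1 − fₕ)sₕ²/nₕ with Wₕ = Nₕ/N, N = 6180.
Tier 4: Wₕ = 0.58624595; term = 0.58624595²·(1 − 0.04526635)·76.2/164 = 0.152459.
Tier 3: Wₕ = 0.41375405; term = 0.41375405²·(1 − 0.12788424)·57.3/327 = 0.026161673.
Sum = 0.17862067.
SE = √(0.17862067) = 0.4226.

0.4226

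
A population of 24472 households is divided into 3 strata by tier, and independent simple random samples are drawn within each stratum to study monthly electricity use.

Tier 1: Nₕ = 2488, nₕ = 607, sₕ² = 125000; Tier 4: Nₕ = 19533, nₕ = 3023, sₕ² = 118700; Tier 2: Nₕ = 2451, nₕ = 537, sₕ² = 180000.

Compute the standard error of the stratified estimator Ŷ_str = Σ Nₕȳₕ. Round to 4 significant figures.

Var(Ŷ_str) = Σₕ Nₕ²(1 − fₕ)sₕ²/nₕ.
Tier 1: 2488²·(1 − 607/2488)·125000/607 = 9.6374135 × 10^8.
Tier 4: 19533²·(1 − 3023/19533)·118700/3023 = 1.2662766 × 10^10.
Tier 2: 2451²·(1 − 537/2451)·180000/537 = 1.572474 × 10^9.
Sum = 1.5198981 × 10^10.
SE = √(1.5198981 × 10^10) = 123300.

123300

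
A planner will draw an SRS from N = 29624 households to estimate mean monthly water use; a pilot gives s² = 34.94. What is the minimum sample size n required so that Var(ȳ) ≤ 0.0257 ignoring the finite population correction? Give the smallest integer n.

Without fpc, n₀ = s²/D = 34.94/0.0257 = 1359.5331.
Rounding up, n = 1360.

1360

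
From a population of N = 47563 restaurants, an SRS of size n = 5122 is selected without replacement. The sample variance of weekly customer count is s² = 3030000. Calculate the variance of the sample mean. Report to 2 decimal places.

Under SRS without replacement, Var(ȳ) = (1 − f)·s²/n with f = n/N = 5122/47563 = 0.10768875.
Var(ȳ) = (1 − 0.10768875)·3030000/5122 = 0.89231125·591.56579 = 527.86081.

527.86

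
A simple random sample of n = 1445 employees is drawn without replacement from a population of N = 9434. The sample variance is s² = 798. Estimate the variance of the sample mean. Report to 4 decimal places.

Under SRS without replacement, Var(ȳ) = (1 − f)·s²/n with f = n/N = 1445/9434 = 0.15316939.
Var(ȳ) = (1 − 0.15316939)·798/1445 = 0.84683061·0.55224913 = 0.46766147.

0.4677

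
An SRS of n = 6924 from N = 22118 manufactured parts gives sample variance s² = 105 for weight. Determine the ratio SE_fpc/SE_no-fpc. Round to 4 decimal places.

f = n/N = 6924/22118 = 0.31304820.
SE_no-fpc = √(s²/n) = 0.12314481; SE_fpc = √((1−f)s²/n) = 0.10206557.
Ratio = √(1−f) = 0.82882556.

0.8288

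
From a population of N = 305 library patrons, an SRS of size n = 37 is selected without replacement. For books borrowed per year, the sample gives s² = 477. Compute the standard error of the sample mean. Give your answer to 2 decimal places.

3.37

Under SRS without replacement, Var(ȳ) = (1 − f)·s²/n with f = n/N = 37/305 = 0.12131148.
Var(ȳ) = (1 − 0.12131148)·477/37 = 0.87868852·12.891892 = 11.327957.
SE(ȳ) = √(11.327957) = 3.37.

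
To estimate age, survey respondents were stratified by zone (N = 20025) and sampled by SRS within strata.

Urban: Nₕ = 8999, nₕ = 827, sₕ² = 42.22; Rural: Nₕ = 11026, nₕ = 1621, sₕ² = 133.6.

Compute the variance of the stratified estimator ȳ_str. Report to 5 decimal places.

Var(ȳ_str) = Σₕ Wₕ²(1 − fₕ)sₕ²/nₕ with Wₕ = Nₕ/N, N = 20025.
Urban: Wₕ = 0.44938826; term = 0.44938826²·(1 − 0.09189910)·42.22/827 = 0.0093624666.
Rural: Wₕ = 0.55061174; term = 0.55061174²·(1 − 0.14701614)·133.6/1621 = 0.02131352.
Sum = 0.030675987.

0.03068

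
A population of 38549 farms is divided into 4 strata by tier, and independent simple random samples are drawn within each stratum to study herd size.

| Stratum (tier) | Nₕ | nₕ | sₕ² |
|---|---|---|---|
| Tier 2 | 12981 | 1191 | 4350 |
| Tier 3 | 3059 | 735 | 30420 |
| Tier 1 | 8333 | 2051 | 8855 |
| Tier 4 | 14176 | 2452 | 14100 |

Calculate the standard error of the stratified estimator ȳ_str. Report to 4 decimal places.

Var(ȳ_str) = Σₕ Wₕ²(1 − fₕ)sₕ²/nₕ with Wₕ = Nₕ/N, N = 38549.
Tier 2: Wₕ = 0.33674025; term = 0.33674025²·(1 − 0.09174948)·4350/1191 = 0.37616052.
Tier 3: Wₕ = 0.07935355; term = 0.07935355²·(1 − 0.24027460)·30420/735 = 0.1979982.
Tier 1: Wₕ = 0.21616644; term = 0.21616644²·(1 − 0.24612985)·8855/2051 = 0.15208836.
Tier 4: Wₕ = 0.36773976; term = 0.36773976²·(1 − 0.17296840)·14100/2452 = 0.64313468.
Sum = 1.3693818.
SE = √(1.3693818) = 1.1702.

1.1702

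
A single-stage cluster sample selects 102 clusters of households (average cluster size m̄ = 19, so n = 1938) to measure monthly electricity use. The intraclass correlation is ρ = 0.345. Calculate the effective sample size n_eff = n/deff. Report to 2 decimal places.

deff = 1 + (19 − 1)·0.345 = 1 + 6.21 = 7.21.
n_eff = 1938 / 7.21 = 268.79.

268.79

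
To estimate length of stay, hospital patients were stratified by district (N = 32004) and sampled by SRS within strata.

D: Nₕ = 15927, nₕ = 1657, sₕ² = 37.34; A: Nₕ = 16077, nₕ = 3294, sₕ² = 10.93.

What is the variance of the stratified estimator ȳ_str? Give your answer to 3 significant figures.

0.00567

Var(ȳ_str) = Σₕ Wₕ²(1 − fₕ)sₕ²/nₕ with Wₕ = Nₕ/N, N = 32004.
D: Wₕ = 0.49765654; term = 0.49765654²·(1 − 0.10403717)·37.34/1657 = 0.0050003596.
A: Wₕ = 0.50234346; term = 0.50234346²·(1 − 0.20488897)·10.93/3294 = 6.6577249 × 10^-4.
Sum = 0.0056661321.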